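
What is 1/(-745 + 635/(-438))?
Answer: -438/326945 ≈ -0.0013397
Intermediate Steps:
1/(-745 + 635/(-438)) = 1/(-745 + 635*(-1/438)) = 1/(-745 - 635/438) = 1/(-326945/438) = -438/326945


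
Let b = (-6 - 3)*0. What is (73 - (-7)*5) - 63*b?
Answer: 108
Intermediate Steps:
b = 0 (b = -9*0 = 0)
(73 - (-7)*5) - 63*b = (73 - (-7)*5) - 63*0 = (73 - 1*(-35)) + 0 = (73 + 35) + 0 = 108 + 0 = 108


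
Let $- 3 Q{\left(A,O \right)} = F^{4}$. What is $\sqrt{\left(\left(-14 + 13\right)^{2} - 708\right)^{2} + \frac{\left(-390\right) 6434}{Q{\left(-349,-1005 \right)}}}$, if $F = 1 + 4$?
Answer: $\frac{\sqrt{319933405}}{25} \approx 715.47$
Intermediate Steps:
$F = 5$
$Q{\left(A,O \right)} = - \frac{625}{3}$ ($Q{\left(A,O \right)} = - \frac{5^{4}}{3} = \left(- \frac{1}{3}\right) 625 = - \frac{625}{3}$)
$\sqrt{\left(\left(-14 + 13\right)^{2} - 708\right)^{2} + \frac{\left(-390\right) 6434}{Q{\left(-349,-1005 \right)}}} = \sqrt{\left(\left(-14 + 13\right)^{2} - 708\right)^{2} + \frac{\left(-390\right) 6434}{- \frac{625}{3}}} = \sqrt{\left(\left(-1\right)^{2} - 708\right)^{2} - - \frac{1505556}{125}} = \sqrt{\left(1 - 708\right)^{2} + \frac{1505556}{125}} = \sqrt{\left(-707\right)^{2} + \frac{1505556}{125}} = \sqrt{499849 + \frac{1505556}{125}} = \sqrt{\frac{63986681}{125}} = \frac{\sqrt{319933405}}{25}$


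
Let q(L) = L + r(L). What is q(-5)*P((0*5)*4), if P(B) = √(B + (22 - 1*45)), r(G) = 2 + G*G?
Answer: 22*I*√23 ≈ 105.51*I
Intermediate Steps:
r(G) = 2 + G²
q(L) = 2 + L + L² (q(L) = L + (2 + L²) = 2 + L + L²)
P(B) = √(-23 + B) (P(B) = √(B + (22 - 45)) = √(B - 23) = √(-23 + B))
q(-5)*P((0*5)*4) = (2 - 5 + (-5)²)*√(-23 + (0*5)*4) = (2 - 5 + 25)*√(-23 + 0*4) = 22*√(-23 + 0) = 22*√(-23) = 22*(I*√23) = 22*I*√23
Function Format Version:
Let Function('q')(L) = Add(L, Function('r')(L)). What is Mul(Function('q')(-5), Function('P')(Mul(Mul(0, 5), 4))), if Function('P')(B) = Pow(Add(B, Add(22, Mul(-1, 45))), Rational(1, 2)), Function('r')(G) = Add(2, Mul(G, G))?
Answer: Mul(22, I, Pow(23, Rational(1, 2))) ≈ Mul(105.51, I)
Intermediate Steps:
Function('r')(G) = Add(2, Pow(G, 2))
Function('q')(L) = Add(2, L, Pow(L, 2)) (Function('q')(L) = Add(L, Add(2, Pow(L, 2))) = Add(2, L, Pow(L, 2)))
Function('P')(B) = Pow(Add(-23, B), Rational(1, 2)) (Function('P')(B) = Pow(Add(B, Add(22, -45)), Rational(1, 2)) = Pow(Add(B, -23), Rational(1, 2)) = Pow(Add(-23, B), Rational(1, 2)))
Mul(Function('q')(-5), Function('P')(Mul(Mul(0, 5), 4))) = Mul(Add(2, -5, Pow(-5, 2)), Pow(Add(-23, Mul(Mul(0, 5), 4)), Rational(1, 2))) = Mul(Add(2, -5, 25), Pow(Add(-23, Mul(0, 4)), Rational(1, 2))) = Mul(22, Pow(Add(-23, 0), Rational(1, 2))) = Mul(22, Pow(-23, Rational(1, 2))) = Mul(22, Mul(I, Pow(23, Rational(1, 2)))) = Mul(22, I, Pow(23, Rational(1, 2)))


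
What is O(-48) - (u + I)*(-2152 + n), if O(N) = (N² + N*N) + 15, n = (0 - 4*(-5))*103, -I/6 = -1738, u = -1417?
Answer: 833635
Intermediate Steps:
I = 10428 (I = -6*(-1738) = 10428)
n = 2060 (n = (0 + 20)*103 = 20*103 = 2060)
O(N) = 15 + 2*N² (O(N) = (N² + N²) + 15 = 2*N² + 15 = 15 + 2*N²)
O(-48) - (u + I)*(-2152 + n) = (15 + 2*(-48)²) - (-1417 + 10428)*(-2152 + 2060) = (15 + 2*2304) - 9011*(-92) = (15 + 4608) - 1*(-829012) = 4623 + 829012 = 833635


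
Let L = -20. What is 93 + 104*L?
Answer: -1987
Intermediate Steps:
93 + 104*L = 93 + 104*(-20) = 93 - 2080 = -1987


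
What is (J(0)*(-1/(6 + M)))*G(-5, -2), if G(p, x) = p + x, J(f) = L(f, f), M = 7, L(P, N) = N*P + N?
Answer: 0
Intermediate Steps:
L(P, N) = N + N*P
J(f) = f*(1 + f)
(J(0)*(-1/(6 + M)))*G(-5, -2) = ((0*(1 + 0))*(-1/(6 + 7)))*(-5 - 2) = ((0*1)*(-1/13))*(-7) = (0*((1/13)*(-1)))*(-7) = (0*(-1/13))*(-7) = 0*(-7) = 0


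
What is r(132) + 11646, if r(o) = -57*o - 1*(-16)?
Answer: 4138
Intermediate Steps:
r(o) = 16 - 57*o (r(o) = -57*o + 16 = 16 - 57*o)
r(132) + 11646 = (16 - 57*132) + 11646 = (16 - 7524) + 11646 = -7508 + 11646 = 4138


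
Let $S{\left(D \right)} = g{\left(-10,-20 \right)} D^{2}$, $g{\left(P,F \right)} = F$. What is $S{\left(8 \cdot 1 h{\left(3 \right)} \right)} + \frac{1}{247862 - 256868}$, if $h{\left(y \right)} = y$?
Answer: $- \frac{103749121}{9006} \approx -11520.0$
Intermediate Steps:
$S{\left(D \right)} = - 20 D^{2}$
$S{\left(8 \cdot 1 h{\left(3 \right)} \right)} + \frac{1}{247862 - 256868} = - 20 \left(8 \cdot 1 \cdot 3\right)^{2} + \frac{1}{247862 - 256868} = - 20 \left(8 \cdot 3\right)^{2} + \frac{1}{-9006} = - 20 \cdot 24^{2} - \frac{1}{9006} = \left(-20\right) 576 - \frac{1}{9006} = -11520 - \frac{1}{9006} = - \frac{103749121}{9006}$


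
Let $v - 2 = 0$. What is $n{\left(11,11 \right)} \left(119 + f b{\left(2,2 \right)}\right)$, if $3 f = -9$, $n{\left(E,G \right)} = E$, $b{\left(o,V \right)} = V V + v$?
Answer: $1111$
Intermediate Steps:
$v = 2$ ($v = 2 + 0 = 2$)
$b{\left(o,V \right)} = 2 + V^{2}$ ($b{\left(o,V \right)} = V V + 2 = V^{2} + 2 = 2 + V^{2}$)
$f = -3$ ($f = \frac{1}{3} \left(-9\right) = -3$)
$n{\left(11,11 \right)} \left(119 + f b{\left(2,2 \right)}\right) = 11 \left(119 - 3 \left(2 + 2^{2}\right)\right) = 11 \left(119 - 3 \left(2 + 4\right)\right) = 11 \left(119 - 18\right) = 11 \cdot 101 = 1111$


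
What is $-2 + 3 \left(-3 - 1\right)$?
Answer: $-14$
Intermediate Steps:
$-2 + 3 \left(-3 - 1\right) = -2 + 3 \left(-4\right) = -2 - 12 = -14$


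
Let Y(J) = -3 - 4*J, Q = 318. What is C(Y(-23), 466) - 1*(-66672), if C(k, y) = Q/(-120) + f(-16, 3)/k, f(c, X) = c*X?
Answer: 118670483/1780 ≈ 66669.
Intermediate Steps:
f(c, X) = X*c
C(k, y) = -53/20 - 48/k (C(k, y) = 318/(-120) + (3*(-16))/k = 318*(-1/120) - 48/k = -53/20 - 48/k)
C(Y(-23), 466) - 1*(-66672) = (-53/20 - 48/(-3 - 4*(-23))) - 1*(-66672) = (-53/20 - 48/(-3 + 92)) + 66672 = (-53/20 - 48/89) + 66672 = -5677/1780 + 66672 = 118670483/1780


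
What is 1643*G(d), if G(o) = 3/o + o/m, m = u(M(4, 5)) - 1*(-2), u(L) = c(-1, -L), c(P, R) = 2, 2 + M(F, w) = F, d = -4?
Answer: -11501/4 ≈ -2875.3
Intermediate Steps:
M(F, w) = -2 + F
u(L) = 2
m = 4 (m = 2 - 1*(-2) = 2 + 2 = 4)
G(o) = 3/o + o/4
1643*G(d) = 1643*(3/(-4) + (1/4)*(-4)) = 1643*(3*(-1/4) - 1) = 1643*(-3/4 - 1) = 1643*(-7/4) = -11501/4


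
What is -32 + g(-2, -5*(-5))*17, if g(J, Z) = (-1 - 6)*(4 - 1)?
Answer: -389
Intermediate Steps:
g(J, Z) = -21 (g(J, Z) = -7*3 = -21)
-32 + g(-2, -5*(-5))*17 = -32 - 21*17 = -32 - 357 = -389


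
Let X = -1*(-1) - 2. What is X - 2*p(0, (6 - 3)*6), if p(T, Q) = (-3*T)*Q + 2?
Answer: -5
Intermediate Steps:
p(T, Q) = 2 - 3*Q*T (p(T, Q) = -3*Q*T + 2 = 2 - 3*Q*T)
X = -1 (X = 1 - 2 = -1)
X - 2*p(0, (6 - 3)*6) = -1 - 2*(2 - 3*(6 - 3)*6*0) = -1 - 2*(2 - 3*3*6*0) = -1 - 2*(2 - 3*18*0) = -1 - 2*(2 + 0) = -1 - 2*2 = -1 - 4 = -5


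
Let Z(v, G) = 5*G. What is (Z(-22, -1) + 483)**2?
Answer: 228484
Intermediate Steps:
(Z(-22, -1) + 483)**2 = (5*(-1) + 483)**2 = (-5 + 483)**2 = 478**2 = 228484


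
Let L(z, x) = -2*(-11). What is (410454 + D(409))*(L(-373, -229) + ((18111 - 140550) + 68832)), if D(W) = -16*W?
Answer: -21643517350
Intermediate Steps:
L(z, x) = 22
(410454 + D(409))*(L(-373, -229) + ((18111 - 140550) + 68832)) = (410454 - 16*409)*(22 + ((18111 - 140550) + 68832)) = (410454 - 6544)*(22 + (-122439 + 68832)) = 403910*(22 - 53607) = 403910*(-53585) = -21643517350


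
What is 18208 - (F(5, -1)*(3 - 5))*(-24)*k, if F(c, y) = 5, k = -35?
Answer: 26608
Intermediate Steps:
18208 - (F(5, -1)*(3 - 5))*(-24)*k = 18208 - (5*(3 - 5))*(-24)*(-35) = 18208 - (5*(-2))*(-24)*(-35) = 18208 - (-10*(-24))*(-35) = 18208 - 240*(-35) = 18208 - 1*(-8400) = 18208 + 8400 = 26608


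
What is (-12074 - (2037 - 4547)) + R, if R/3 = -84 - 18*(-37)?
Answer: -7818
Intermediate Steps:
R = 1746 (R = 3*(-84 - 18*(-37)) = 3*(-84 + 666) = 3*582 = 1746)
(-12074 - (2037 - 4547)) + R = (-12074 - (2037 - 4547)) + 1746 = (-12074 - 1*(-2510)) + 1746 = (-12074 + 2510) + 1746 = -9564 + 1746 = -7818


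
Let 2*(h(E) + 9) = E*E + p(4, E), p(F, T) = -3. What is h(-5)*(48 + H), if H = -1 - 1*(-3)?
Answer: 100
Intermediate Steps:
h(E) = -21/2 + E²/2 (h(E) = -9 + (E*E - 3)/2 = -9 + (E² - 3)/2 = -9 + (-3 + E²)/2 = -9 + (-3/2 + E²/2) = -21/2 + E²/2)
H = 2 (H = -1 + 3 = 2)
h(-5)*(48 + H) = (-21/2 + (½)*(-5)²)*(48 + 2) = (-21/2 + (½)*25)*50 = (-21/2 + 25/2)*50 = 2*50 = 100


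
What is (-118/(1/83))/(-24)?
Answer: 4897/12 ≈ 408.08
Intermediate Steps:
(-118/(1/83))/(-24) = -(-59)/(12*1/83) = -(-59)*83/12 = -1/24*(-9794) = 4897/12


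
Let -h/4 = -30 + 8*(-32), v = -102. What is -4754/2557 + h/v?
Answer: -1705058/130407 ≈ -13.075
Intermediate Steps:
h = 1144 (h = -4*(-30 + 8*(-32)) = -4*(-30 - 256) = -4*(-286) = 1144)
-4754/2557 + h/v = -4754/2557 + 1144/(-102) = -4754*1/2557 + 1144*(-1/102) = -4754/2557 - 572/51 = -1705058/130407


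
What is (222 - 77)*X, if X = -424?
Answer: -61480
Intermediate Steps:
(222 - 77)*X = (222 - 77)*(-424) = 145*(-424) = -61480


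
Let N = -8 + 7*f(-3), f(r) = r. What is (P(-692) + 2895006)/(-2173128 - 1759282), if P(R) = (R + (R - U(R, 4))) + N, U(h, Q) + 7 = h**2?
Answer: -1207368/1966205 ≈ -0.61406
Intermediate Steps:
U(h, Q) = -7 + h**2
N = -29 (N = -8 + 7*(-3) = -8 - 21 = -29)
P(R) = -22 - R**2 + 2*R (P(R) = (R + (R - (-7 + R**2))) - 29 = (R + (R + (7 - R**2))) - 29 = (R + (7 + R - R**2)) - 29 = (7 - R**2 + 2*R) - 29 = -22 - R**2 + 2*R)
(P(-692) + 2895006)/(-2173128 - 1759282) = ((-22 - 1*(-692)**2 + 2*(-692)) + 2895006)/(-2173128 - 1759282) = ((-22 - 1*478864 - 1384) + 2895006)/(-3932410) = ((-22 - 478864 - 1384) + 2895006)*(-1/3932410) = (-480270 + 2895006)*(-1/3932410) = 2414736*(-1/3932410) = -1207368/1966205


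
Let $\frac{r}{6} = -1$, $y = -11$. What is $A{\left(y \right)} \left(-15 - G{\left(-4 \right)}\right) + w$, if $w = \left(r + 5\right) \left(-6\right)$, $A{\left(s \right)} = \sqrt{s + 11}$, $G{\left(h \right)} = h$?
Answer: $6$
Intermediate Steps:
$A{\left(s \right)} = \sqrt{11 + s}$
$r = -6$ ($r = 6 \left(-1\right) = -6$)
$w = 6$ ($w = \left(-6 + 5\right) \left(-6\right) = \left(-1\right) \left(-6\right) = 6$)
$A{\left(y \right)} \left(-15 - G{\left(-4 \right)}\right) + w = \sqrt{11 - 11} \left(-15 - -4\right) + 6 = \sqrt{0} \left(-15 + 4\right) + 6 = 0 \left(-11\right) + 6 = 0 + 6 = 6$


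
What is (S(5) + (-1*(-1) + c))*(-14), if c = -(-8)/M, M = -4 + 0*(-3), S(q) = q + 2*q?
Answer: -196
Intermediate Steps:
S(q) = 3*q
M = -4 (M = -4 + 0 = -4)
c = -2 (c = -(-8)/(-4) = -(-8)*(-1)/4 = -2*1 = -2)
(S(5) + (-1*(-1) + c))*(-14) = (3*5 + (-1*(-1) - 2))*(-14) = (15 + (1 - 2))*(-14) = (15 - 1)*(-14) = 14*(-14) = -196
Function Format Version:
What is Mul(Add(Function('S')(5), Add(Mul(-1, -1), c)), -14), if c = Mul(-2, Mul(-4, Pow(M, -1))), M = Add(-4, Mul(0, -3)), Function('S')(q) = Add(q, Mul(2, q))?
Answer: -196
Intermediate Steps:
Function('S')(q) = Mul(3, q)
M = -4 (M = Add(-4, 0) = -4)
c = -2 (c = Mul(-2, Mul(-4, Pow(-4, -1))) = Mul(-2, Mul(-4, Rational(-1, 4))) = Mul(-2, 1) = -2)
Mul(Add(Function('S')(5), Add(Mul(-1, -1), c)), -14) = Mul(Add(Mul(3, 5), Add(Mul(-1, -1), -2)), -14) = Mul(Add(15, Add(1, -2)), -14) = Mul(Add(15, -1), -14) = Mul(14, -14) = -196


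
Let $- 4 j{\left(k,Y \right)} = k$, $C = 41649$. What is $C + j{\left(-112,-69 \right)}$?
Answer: $41677$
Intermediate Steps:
$j{\left(k,Y \right)} = - \frac{k}{4}$
$C + j{\left(-112,-69 \right)} = 41649 - -28 = 41649 + 28 = 41677$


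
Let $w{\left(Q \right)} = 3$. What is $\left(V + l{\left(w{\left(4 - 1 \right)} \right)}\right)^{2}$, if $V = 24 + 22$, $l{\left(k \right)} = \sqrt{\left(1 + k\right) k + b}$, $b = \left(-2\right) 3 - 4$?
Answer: $\left(46 + \sqrt{2}\right)^{2} \approx 2248.1$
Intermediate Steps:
$b = -10$ ($b = -6 - 4 = -10$)
$l{\left(k \right)} = \sqrt{-10 + k \left(1 + k\right)}$ ($l{\left(k \right)} = \sqrt{\left(1 + k\right) k - 10} = \sqrt{k \left(1 + k\right) - 10} = \sqrt{-10 + k \left(1 + k\right)}$)
$V = 46$
$\left(V + l{\left(w{\left(4 - 1 \right)} \right)}\right)^{2} = \left(46 + \sqrt{-10 + 3 + 3^{2}}\right)^{2} = \left(46 + \sqrt{-10 + 3 + 9}\right)^{2} = \left(46 + \sqrt{2}\right)^{2}$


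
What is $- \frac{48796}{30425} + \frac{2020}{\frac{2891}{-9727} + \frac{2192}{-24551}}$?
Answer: $- \frac{587250370795216}{112327304925} \approx -5228.0$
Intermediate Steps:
$- \frac{48796}{30425} + \frac{2020}{\frac{2891}{-9727} + \frac{2192}{-24551}} = \left(-48796\right) \frac{1}{30425} + \frac{2020}{2891 \left(- \frac{1}{9727}\right) + 2192 \left(- \frac{1}{24551}\right)} = - \frac{48796}{30425} + \frac{2020}{- \frac{2891}{9727} - \frac{2192}{24551}} = - \frac{48796}{30425} + \frac{2020}{- \frac{92298525}{238807577}} = - \frac{48796}{30425} + 2020 \left(- \frac{238807577}{92298525}\right) = - \frac{48796}{30425} - \frac{96478261108}{18459705} = - \frac{587250370795216}{112327304925}$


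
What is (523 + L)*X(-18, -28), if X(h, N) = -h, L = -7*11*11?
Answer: -5832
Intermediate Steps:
L = -847 (L = -77*11 = -847)
(523 + L)*X(-18, -28) = (523 - 847)*(-1*(-18)) = -324*18 = -5832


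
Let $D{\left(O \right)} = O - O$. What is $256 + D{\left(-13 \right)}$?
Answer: $256$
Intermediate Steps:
$D{\left(O \right)} = 0$
$256 + D{\left(-13 \right)} = 256 + 0 = 256$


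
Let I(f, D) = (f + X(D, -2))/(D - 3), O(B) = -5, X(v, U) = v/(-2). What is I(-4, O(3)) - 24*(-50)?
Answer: 19203/16 ≈ 1200.2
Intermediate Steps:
X(v, U) = -v/2 (X(v, U) = v*(-1/2) = -v/2)
I(f, D) = (f - D/2)/(-3 + D) (I(f, D) = (f - D/2)/(D - 3) = (f - D/2)/(-3 + D))
I(-4, O(3)) - 24*(-50) = (-4 - 1/2*(-5))/(-3 - 5) - 24*(-50) = (-4 + 5/2)/(-8) + 1200 = -1/8*(-3/2) + 1200 = 3/16 + 1200 = 19203/16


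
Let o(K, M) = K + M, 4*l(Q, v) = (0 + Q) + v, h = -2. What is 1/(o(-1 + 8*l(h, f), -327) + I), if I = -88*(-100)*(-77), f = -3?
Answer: -1/677938 ≈ -1.4751e-6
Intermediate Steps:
l(Q, v) = Q/4 + v/4 (l(Q, v) = ((0 + Q) + v)/4 = (Q + v)/4 = Q/4 + v/4)
I = -677600 (I = 8800*(-77) = -677600)
1/(o(-1 + 8*l(h, f), -327) + I) = 1/(((-1 + 8*((1/4)*(-2) + (1/4)*(-3))) - 327) - 677600) = 1/(((-1 + 8*(-1/2 - 3/4)) - 327) - 677600) = 1/(((-1 + 8*(-5/4)) - 327) - 677600) = 1/(((-1 - 10) - 327) - 677600) = 1/((-11 - 327) - 677600) = 1/(-338 - 677600) = 1/(-677938) = -1/677938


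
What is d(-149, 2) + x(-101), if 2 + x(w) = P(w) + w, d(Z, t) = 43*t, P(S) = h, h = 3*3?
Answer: -8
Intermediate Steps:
h = 9
P(S) = 9
x(w) = 7 + w (x(w) = -2 + (9 + w) = 7 + w)
d(-149, 2) + x(-101) = 43*2 + (7 - 101) = 86 - 94 = -8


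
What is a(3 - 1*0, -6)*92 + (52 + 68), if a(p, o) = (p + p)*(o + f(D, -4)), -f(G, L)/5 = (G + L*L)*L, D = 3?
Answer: 206568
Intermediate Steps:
f(G, L) = -5*L*(G + L²) (f(G, L) = -5*(G + L*L)*L = -5*(G + L²)*L = -5*L*(G + L²))
a(p, o) = 2*p*(380 + o) (a(p, o) = (p + p)*(o - 5*(-4)*(3 + (-4)²)) = (2*p)*(o - 5*(-4)*(3 + 16)) = (2*p)*(o - 5*(-4)*19) = (2*p)*(o + 380) = (2*p)*(380 + o) = 2*p*(380 + o))
a(3 - 1*0, -6)*92 + (52 + 68) = (2*(3 - 1*0)*(380 - 6))*92 + (52 + 68) = (2*(3 + 0)*374)*92 + 120 = (2*3*374)*92 + 120 = 2244*92 + 120 = 206448 + 120 = 206568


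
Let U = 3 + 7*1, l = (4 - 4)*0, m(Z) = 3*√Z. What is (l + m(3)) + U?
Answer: 10 + 3*√3 ≈ 15.196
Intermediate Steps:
l = 0 (l = 0*0 = 0)
U = 10 (U = 3 + 7 = 10)
(l + m(3)) + U = (0 + 3*√3) + 10 = 3*√3 + 10 = 10 + 3*√3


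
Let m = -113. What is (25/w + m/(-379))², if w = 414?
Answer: 3164850049/24619492836 ≈ 0.12855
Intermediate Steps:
(25/w + m/(-379))² = (25/414 - 113/(-379))² = (25*(1/414) - 113*(-1/379))² = (25/414 + 113/379)² = (56257/156906)² = 3164850049/24619492836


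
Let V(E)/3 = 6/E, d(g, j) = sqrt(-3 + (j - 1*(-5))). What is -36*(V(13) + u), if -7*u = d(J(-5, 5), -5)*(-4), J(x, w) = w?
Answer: -648/13 - 144*I*sqrt(3)/7 ≈ -49.846 - 35.631*I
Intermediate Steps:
d(g, j) = sqrt(2 + j) (d(g, j) = sqrt(-3 + (j + 5)) = sqrt(-3 + (5 + j)) = sqrt(2 + j))
V(E) = 18/E (V(E) = 3*(6/E) = 18/E)
u = 4*I*sqrt(3)/7 (u = -sqrt(2 - 5)*(-4)/7 = -sqrt(-3)*(-4)/7 = -I*sqrt(3)*(-4)/7 = -(-4)*I*sqrt(3)/7 = 4*I*sqrt(3)/7 ≈ 0.98974*I)
-36*(V(13) + u) = -36*(18/13 + 4*I*sqrt(3)/7) = -648/13 - 144*I*sqrt(3)/7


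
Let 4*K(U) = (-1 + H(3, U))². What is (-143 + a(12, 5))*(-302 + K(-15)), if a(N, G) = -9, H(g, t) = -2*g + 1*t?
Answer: 27512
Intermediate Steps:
H(g, t) = t - 2*g (H(g, t) = -2*g + t = t - 2*g)
K(U) = (-7 + U)²/4 (K(U) = (-1 + (U - 2*3))²/4 = (-1 + (U - 6))²/4 = (-1 + (-6 + U))²/4 = (-7 + U)²/4)
(-143 + a(12, 5))*(-302 + K(-15)) = (-143 - 9)*(-302 + (-7 - 15)²/4) = -152*(-302 + (¼)*(-22)²) = -152*(-302 + (¼)*484) = -152*(-302 + 121) = -152*(-181) = 27512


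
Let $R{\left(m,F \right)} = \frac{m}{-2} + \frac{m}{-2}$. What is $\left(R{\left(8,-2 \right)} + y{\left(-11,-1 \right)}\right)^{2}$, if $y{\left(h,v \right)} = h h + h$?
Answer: $10404$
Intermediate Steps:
$R{\left(m,F \right)} = - m$ ($R{\left(m,F \right)} = m \left(- \frac{1}{2}\right) + m \left(- \frac{1}{2}\right) = - \frac{m}{2} - \frac{m}{2} = - m$)
$y{\left(h,v \right)} = h + h^{2}$ ($y{\left(h,v \right)} = h^{2} + h = h + h^{2}$)
$\left(R{\left(8,-2 \right)} + y{\left(-11,-1 \right)}\right)^{2} = \left(\left(-1\right) 8 - 11 \left(1 - 11\right)\right)^{2} = \left(-8 - -110\right)^{2} = \left(-8 + 110\right)^{2} = 102^{2} = 10404$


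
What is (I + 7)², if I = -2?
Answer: 25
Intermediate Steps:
(I + 7)² = (-2 + 7)² = 5² = 25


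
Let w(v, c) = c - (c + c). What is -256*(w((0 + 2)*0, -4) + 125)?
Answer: -33024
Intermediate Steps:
w(v, c) = -c (w(v, c) = c - 2*c = -c)
-256*(w((0 + 2)*0, -4) + 125) = -256*(-1*(-4) + 125) = -256*(4 + 125) = -256*129 = -33024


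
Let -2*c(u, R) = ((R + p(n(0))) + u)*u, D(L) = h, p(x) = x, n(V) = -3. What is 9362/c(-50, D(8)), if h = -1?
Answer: -4681/675 ≈ -6.9348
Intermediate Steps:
D(L) = -1
c(u, R) = -u*(-3 + R + u)/2 (c(u, R) = -((R - 3) + u)*u/2 = -((-3 + R) + u)*u/2 = -(-3 + R + u)*u/2 = -u*(-3 + R + u)/2)
9362/c(-50, D(8)) = 9362/(((½)*(-50)*(3 - 1*(-1) - 1*(-50)))) = 9362/(((½)*(-50)*(3 + 1 + 50))) = 9362/(((½)*(-50)*54)) = 9362/(-1350) = 9362*(-1/1350) = -4681/675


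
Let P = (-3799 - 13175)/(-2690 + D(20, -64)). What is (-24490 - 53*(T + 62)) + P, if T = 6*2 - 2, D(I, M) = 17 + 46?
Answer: -74342888/2627 ≈ -28300.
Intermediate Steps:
D(I, M) = 63
P = 16974/2627 (P = (-3799 - 13175)/(-2690 + 63) = -16974/(-2627) = -16974*(-1/2627) = 16974/2627 ≈ 6.4614)
T = 10 (T = 12 - 2 = 10)
(-24490 - 53*(T + 62)) + P = (-24490 - 53*(10 + 62)) + 16974/2627 = (-24490 - 53*72) + 16974/2627 = (-24490 - 3816) + 16974/2627 = -28306 + 16974/2627 = -74342888/2627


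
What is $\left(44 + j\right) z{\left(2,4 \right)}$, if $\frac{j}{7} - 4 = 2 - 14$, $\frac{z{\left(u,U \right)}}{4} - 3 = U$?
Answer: $-336$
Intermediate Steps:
$z{\left(u,U \right)} = 12 + 4 U$
$j = -56$ ($j = 28 + 7 \left(2 - 14\right) = 28 + 7 \left(-12\right) = 28 - 84 = -56$)
$\left(44 + j\right) z{\left(2,4 \right)} = \left(44 - 56\right) \left(12 + 4 \cdot 4\right) = - 12 \left(12 + 16\right) = \left(-12\right) 28 = -336$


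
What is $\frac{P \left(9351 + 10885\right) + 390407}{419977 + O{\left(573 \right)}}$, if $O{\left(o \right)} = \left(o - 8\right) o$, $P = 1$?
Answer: $\frac{410643}{743722} \approx 0.55215$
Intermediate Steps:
$O{\left(o \right)} = o \left(-8 + o\right)$ ($O{\left(o \right)} = \left(-8 + o\right) o = o \left(-8 + o\right)$)
$\frac{P \left(9351 + 10885\right) + 390407}{419977 + O{\left(573 \right)}} = \frac{1 \left(9351 + 10885\right) + 390407}{419977 + 573 \left(-8 + 573\right)} = \frac{1 \cdot 20236 + 390407}{419977 + 573 \cdot 565} = \frac{20236 + 390407}{419977 + 323745} = \frac{410643}{743722}$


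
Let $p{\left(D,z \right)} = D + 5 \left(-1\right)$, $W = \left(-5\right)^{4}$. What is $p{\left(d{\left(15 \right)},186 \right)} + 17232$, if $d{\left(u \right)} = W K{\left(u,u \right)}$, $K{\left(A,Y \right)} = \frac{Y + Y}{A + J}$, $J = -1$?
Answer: $\frac{129964}{7} \approx 18566.0$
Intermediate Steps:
$K{\left(A,Y \right)} = \frac{2 Y}{-1 + A}$ ($K{\left(A,Y \right)} = \frac{Y + Y}{A - 1} = \frac{2 Y}{-1 + A}$)
$W = 625$
$d{\left(u \right)} = \frac{1250 u}{-1 + u}$ ($d{\left(u \right)} = 625 \frac{2 u}{-1 + u} = \frac{1250 u}{-1 + u}$)
$p{\left(D,z \right)} = -5 + D$ ($p{\left(D,z \right)} = D - 5 = -5 + D$)
$p{\left(d{\left(15 \right)},186 \right)} + 17232 = \left(-5 + 1250 \cdot 15 \frac{1}{-1 + 15}\right) + 17232 = \left(-5 + 1250 \cdot 15 \cdot \frac{1}{14}\right) + 17232 = \left(-5 + \frac{9375}{7}\right) + 17232 = \frac{9340}{7} + 17232 = \frac{129964}{7}$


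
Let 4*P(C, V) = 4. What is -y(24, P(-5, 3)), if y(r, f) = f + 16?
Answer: -17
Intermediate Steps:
P(C, V) = 1 (P(C, V) = (¼)*4 = 1)
y(r, f) = 16 + f
-y(24, P(-5, 3)) = -(16 + 1) = -1*17 = -17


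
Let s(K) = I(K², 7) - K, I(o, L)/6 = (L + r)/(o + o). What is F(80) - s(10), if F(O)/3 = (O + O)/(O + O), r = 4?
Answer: 1267/100 ≈ 12.670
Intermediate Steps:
F(O) = 3 (F(O) = 3*((O + O)/(O + O)) = 3*((2*O)/((2*O))) = 3*((2*O)*(1/(2*O))) = 3*1 = 3)
I(o, L) = 3*(4 + L)/o (I(o, L) = 6*((L + 4)/(o + o)) = 6*((4 + L)/((2*o))) = 6*((4 + L)*(1/(2*o))) = 6*((4 + L)/(2*o)) = 3*(4 + L)/o)
s(K) = -K + 33/K² (s(K) = 3*(4 + 7)/(K²) - K = 3*11/K² - K = 33/K² - K = -K + 33/K²)
F(80) - s(10) = 3 - (-1*10 + 33/10²) = 3 - (-10 + 33*(1/100)) = 3 - (-10 + 33/100) = 3 - 1*(-967/100) = 3 + 967/100 = 1267/100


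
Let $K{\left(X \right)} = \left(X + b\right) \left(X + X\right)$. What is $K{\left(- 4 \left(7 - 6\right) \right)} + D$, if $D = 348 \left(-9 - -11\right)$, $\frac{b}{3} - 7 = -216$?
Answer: $5744$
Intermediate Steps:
$b = -627$ ($b = 21 + 3 \left(-216\right) = 21 - 648 = -627$)
$D = 696$ ($D = 348 \left(-9 + 11\right) = 348 \cdot 2 = 696$)
$K{\left(X \right)} = 2 X \left(-627 + X\right)$ ($K{\left(X \right)} = \left(X - 627\right) \left(X + X\right) = \left(-627 + X\right) 2 X = 2 X \left(-627 + X\right)$)
$K{\left(- 4 \left(7 - 6\right) \right)} + D = 2 \left(- 4 \left(7 - 6\right)\right) \left(-627 - 4 \left(7 - 6\right)\right) + 696 = 2 \left(\left(-4\right) 1\right) \left(-627 - 4\right) + 696 = 2 \left(-4\right) \left(-627 - 4\right) + 696 = 2 \left(-4\right) \left(-631\right) + 696 = 5048 + 696 = 5744$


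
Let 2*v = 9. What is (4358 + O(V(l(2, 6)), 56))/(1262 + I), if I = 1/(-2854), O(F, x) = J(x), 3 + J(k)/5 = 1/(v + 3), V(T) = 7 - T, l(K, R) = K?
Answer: 37190474/10805241 ≈ 3.4419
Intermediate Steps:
v = 9/2 (v = (½)*9 = 9/2 ≈ 4.5000)
J(k) = -43/3 (J(k) = -15 + 5/(9/2 + 3) = -15 + 5/(15/2) = -15 + 5*(2/15) = -15 + ⅔ = -43/3)
O(F, x) = -43/3
I = -1/2854 ≈ -0.00035039
(4358 + O(V(l(2, 6)), 56))/(1262 + I) = (4358 - 43/3)/(1262 - 1/2854) = 13031/(3*(3601747/2854)) = (13031/3)*(2854/3601747) = 37190474/10805241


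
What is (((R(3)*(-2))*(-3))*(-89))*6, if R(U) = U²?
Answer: -28836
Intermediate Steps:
(((R(3)*(-2))*(-3))*(-89))*6 = (((3²*(-2))*(-3))*(-89))*6 = (((9*(-2))*(-3))*(-89))*6 = (-18*(-3)*(-89))*6 = (54*(-89))*6 = -4806*6 = -28836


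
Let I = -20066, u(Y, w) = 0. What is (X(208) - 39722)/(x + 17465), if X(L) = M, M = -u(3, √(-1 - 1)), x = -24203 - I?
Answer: -19861/6664 ≈ -2.9803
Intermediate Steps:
x = -4137 (x = -24203 - 1*(-20066) = -24203 + 20066 = -4137)
M = 0 (M = -1*0 = 0)
X(L) = 0
(X(208) - 39722)/(x + 17465) = (0 - 39722)/(-4137 + 17465) = -39722/13328 = -39722*1/13328 = -19861/6664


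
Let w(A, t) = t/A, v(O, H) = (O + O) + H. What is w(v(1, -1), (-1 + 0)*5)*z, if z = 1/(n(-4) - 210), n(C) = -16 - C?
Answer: 5/222 ≈ 0.022523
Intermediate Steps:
v(O, H) = H + 2*O (v(O, H) = 2*O + H = H + 2*O)
z = -1/222 (z = 1/((-16 - 1*(-4)) - 210) = 1/((-16 + 4) - 210) = 1/(-12 - 210) = 1/(-222) = -1/222 ≈ -0.0045045)
w(v(1, -1), (-1 + 0)*5)*z = (((-1 + 0)*5)/(-1 + 2*1))*(-1/222) = ((-1*5)/(-1 + 2))*(-1/222) = -5/1*(-1/222) = -5*1*(-1/222) = -5*(-1/222) = 5/222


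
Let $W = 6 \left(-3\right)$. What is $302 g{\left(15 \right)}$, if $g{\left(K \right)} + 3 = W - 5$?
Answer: $-7852$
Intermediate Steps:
$W = -18$
$g{\left(K \right)} = -26$ ($g{\left(K \right)} = -3 - 23 = -26$)
$302 g{\left(15 \right)} = 302 \left(-26\right) = -7852$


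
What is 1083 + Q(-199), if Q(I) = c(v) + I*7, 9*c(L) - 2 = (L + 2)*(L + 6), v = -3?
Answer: -2791/9 ≈ -310.11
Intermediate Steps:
c(L) = 2/9 + (2 + L)*(6 + L)/9 (c(L) = 2/9 + ((L + 2)*(L + 6))/9 = 2/9 + ((2 + L)*(6 + L))/9 = 2/9 + (2 + L)*(6 + L)/9)
Q(I) = -⅑ + 7*I (Q(I) = (14/9 + (⅑)*(-3)² + (8/9)*(-3)) + I*7 = (14/9 + (⅑)*9 - 8/3) + 7*I = (14/9 + 1 - 8/3) + 7*I = -⅑ + 7*I)
1083 + Q(-199) = 1083 + (-⅑ + 7*(-199)) = 1083 + (-⅑ - 1393) = 1083 - 12538/9 = -2791/9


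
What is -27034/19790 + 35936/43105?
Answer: -45412713/85304795 ≈ -0.53236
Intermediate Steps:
-27034/19790 + 35936/43105 = -27034*1/19790 + 35936*(1/43105) = -13517/9895 + 35936/43105 = -45412713/85304795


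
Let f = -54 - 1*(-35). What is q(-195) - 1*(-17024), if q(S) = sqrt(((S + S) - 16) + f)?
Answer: 17024 + 5*I*sqrt(17) ≈ 17024.0 + 20.616*I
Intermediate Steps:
f = -19 (f = -54 + 35 = -19)
q(S) = sqrt(-35 + 2*S) (q(S) = sqrt(((S + S) - 16) - 19) = sqrt((2*S - 16) - 19) = sqrt((-16 + 2*S) - 19) = sqrt(-35 + 2*S))
q(-195) - 1*(-17024) = sqrt(-35 + 2*(-195)) - 1*(-17024) = sqrt(-35 - 390) + 17024 = sqrt(-425) + 17024 = 5*I*sqrt(17) + 17024 = 17024 + 5*I*sqrt(17)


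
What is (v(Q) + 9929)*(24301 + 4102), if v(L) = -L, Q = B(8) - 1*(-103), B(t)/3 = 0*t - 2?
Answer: 279258296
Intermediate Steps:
B(t) = -6 (B(t) = 3*(0*t - 2) = 3*(0 - 2) = 3*(-2) = -6)
Q = 97 (Q = -6 - 1*(-103) = -6 + 103 = 97)
(v(Q) + 9929)*(24301 + 4102) = (-1*97 + 9929)*(24301 + 4102) = (-97 + 9929)*28403 = 9832*28403 = 279258296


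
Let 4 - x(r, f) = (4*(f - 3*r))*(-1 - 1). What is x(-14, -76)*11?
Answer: -2948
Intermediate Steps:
x(r, f) = 4 - 24*r + 8*f (x(r, f) = 4 - 4*(f - 3*r)*(-1 - 1) = 4 - (-12*r + 4*f)*(-2) = 4 - (-8*f + 24*r) = 4 + (-24*r + 8*f) = 4 - 24*r + 8*f)
x(-14, -76)*11 = (4 - 24*(-14) + 8*(-76))*11 = (4 + 336 - 608)*11 = -268*11 = -2948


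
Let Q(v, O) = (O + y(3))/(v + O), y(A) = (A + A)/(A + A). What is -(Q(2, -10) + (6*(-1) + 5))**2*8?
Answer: -1/8 ≈ -0.12500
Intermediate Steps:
y(A) = 1 (y(A) = (2*A)/((2*A)) = (2*A)*(1/(2*A)) = 1)
Q(v, O) = (1 + O)/(O + v) (Q(v, O) = (O + 1)/(v + O) = (1 + O)/(O + v))
-(Q(2, -10) + (6*(-1) + 5))**2*8 = -((1 - 10)/(-10 + 2) + (6*(-1) + 5))**2*8 = -(-9/(-8) + (-6 + 5))**2*8 = -(-1/8*(-9) - 1)**2*8 = -(9/8 - 1)**2*8 = -(1/8)**2*8 = -8/64 = -1*1/8 = -1/8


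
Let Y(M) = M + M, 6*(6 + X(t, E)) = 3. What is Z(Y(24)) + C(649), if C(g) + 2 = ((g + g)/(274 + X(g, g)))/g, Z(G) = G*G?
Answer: 1236178/537 ≈ 2302.0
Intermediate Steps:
X(t, E) = -11/2 (X(t, E) = -6 + (⅙)*3 = -6 + ½ = -11/2)
Y(M) = 2*M
Z(G) = G²
C(g) = -1070/537 (C(g) = -2 + ((g + g)/(274 - 11/2))/g = -2 + ((2*g)/(537/2))/g = -2 + ((2*g)*(2/537))/g = -2 + (4*g/537)/g = -2 + 4/537 = -1070/537)
Z(Y(24)) + C(649) = (2*24)² - 1070/537 = 48² - 1070/537 = 2304 - 1070/537 = 1236178/537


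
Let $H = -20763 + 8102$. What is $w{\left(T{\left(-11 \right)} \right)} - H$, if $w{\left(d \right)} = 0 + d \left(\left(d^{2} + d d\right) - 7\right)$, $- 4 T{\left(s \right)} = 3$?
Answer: $\frac{405293}{32} \approx 12665.0$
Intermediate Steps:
$H = -12661$
$T{\left(s \right)} = - \frac{3}{4}$ ($T{\left(s \right)} = \left(- \frac{1}{4}\right) 3 = - \frac{3}{4}$)
$w{\left(d \right)} = d \left(-7 + 2 d^{2}\right)$ ($w{\left(d \right)} = 0 + d \left(\left(d^{2} + d^{2}\right) - 7\right) = 0 + d \left(2 d^{2} - 7\right) = 0 + d \left(-7 + 2 d^{2}\right) = d \left(-7 + 2 d^{2}\right)$)
$w{\left(T{\left(-11 \right)} \right)} - H = - \frac{3 \left(-7 + 2 \left(- \frac{3}{4}\right)^{2}\right)}{4} - -12661 = - \frac{3 \left(-7 + 2 \cdot \frac{9}{16}\right)}{4} + 12661 = - \frac{3 \left(-7 + \frac{9}{8}\right)}{4} + 12661 = \left(- \frac{3}{4}\right) \left(- \frac{47}{8}\right) + 12661 = \frac{141}{32} + 12661 = \frac{405293}{32}$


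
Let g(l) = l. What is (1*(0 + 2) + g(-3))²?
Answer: 1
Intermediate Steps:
(1*(0 + 2) + g(-3))² = (1*(0 + 2) - 3)² = (1*2 - 3)² = (2 - 3)² = (-1)² = 1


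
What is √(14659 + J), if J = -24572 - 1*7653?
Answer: I*√17566 ≈ 132.54*I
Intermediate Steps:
J = -32225 (J = -24572 - 7653 = -32225)
√(14659 + J) = √(14659 - 32225) = √(-17566) = I*√17566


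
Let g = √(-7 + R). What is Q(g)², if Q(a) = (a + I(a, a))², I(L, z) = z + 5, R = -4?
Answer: (5 + 2*I*√11)⁴ ≈ -4039.0 - 2520.6*I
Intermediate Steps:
I(L, z) = 5 + z
g = I*√11 (g = √(-7 - 4) = √(-11) = I*√11 ≈ 3.3166*I)
Q(a) = (5 + 2*a)² (Q(a) = (a + (5 + a))² = (5 + 2*a)²)
Q(g)² = ((5 + 2*(I*√11))²)² = ((5 + 2*I*√11)²)² = (5 + 2*I*√11)⁴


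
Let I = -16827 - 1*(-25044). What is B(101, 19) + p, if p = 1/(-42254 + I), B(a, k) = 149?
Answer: 5071512/34037 ≈ 149.00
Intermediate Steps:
I = 8217 (I = -16827 + 25044 = 8217)
p = -1/34037 (p = 1/(-42254 + 8217) = 1/(-34037) = -1/34037 ≈ -2.9380e-5)
B(101, 19) + p = 149 - 1/34037 = 5071512/34037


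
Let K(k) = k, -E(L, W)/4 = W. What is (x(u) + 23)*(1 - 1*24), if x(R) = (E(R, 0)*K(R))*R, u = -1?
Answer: -529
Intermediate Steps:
E(L, W) = -4*W
x(R) = 0 (x(R) = ((-4*0)*R)*R = (0*R)*R = 0*R = 0)
(x(u) + 23)*(1 - 1*24) = (0 + 23)*(1 - 1*24) = 23*(1 - 24) = 23*(-23) = -529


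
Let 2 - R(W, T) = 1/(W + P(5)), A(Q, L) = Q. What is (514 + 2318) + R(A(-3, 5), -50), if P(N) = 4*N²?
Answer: 274897/97 ≈ 2834.0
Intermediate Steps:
R(W, T) = 2 - 1/(100 + W) (R(W, T) = 2 - 1/(W + 4*5²) = 2 - 1/(W + 4*25) = 2 - 1/(W + 100) = 2 - 1/(100 + W))
(514 + 2318) + R(A(-3, 5), -50) = (514 + 2318) + (199 + 2*(-3))/(100 - 3) = 2832 + (199 - 6)/97 = 2832 + (1/97)*193 = 2832 + 193/97 = 274897/97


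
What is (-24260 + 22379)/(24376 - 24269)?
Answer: -1881/107 ≈ -17.579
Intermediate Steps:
(-24260 + 22379)/(24376 - 24269) = -1881/107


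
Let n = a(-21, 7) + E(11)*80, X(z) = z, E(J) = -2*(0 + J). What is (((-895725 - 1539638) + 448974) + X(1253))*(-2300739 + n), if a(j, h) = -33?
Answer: 4570839164352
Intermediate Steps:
E(J) = -2*J
n = -1793 (n = -33 - 2*11*80 = -33 - 22*80 = -33 - 1760 = -1793)
(((-895725 - 1539638) + 448974) + X(1253))*(-2300739 + n) = (((-895725 - 1539638) + 448974) + 1253)*(-2300739 - 1793) = ((-2435363 + 448974) + 1253)*(-2302532) = (-1986389 + 1253)*(-2302532) = -1985136*(-2302532) = 4570839164352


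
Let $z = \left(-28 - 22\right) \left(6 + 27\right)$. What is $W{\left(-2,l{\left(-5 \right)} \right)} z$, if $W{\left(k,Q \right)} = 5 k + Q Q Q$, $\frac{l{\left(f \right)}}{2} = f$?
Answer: $1666500$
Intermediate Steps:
$l{\left(f \right)} = 2 f$
$W{\left(k,Q \right)} = Q^{3} + 5 k$ ($W{\left(k,Q \right)} = 5 k + Q^{2} Q = 5 k + Q^{3} = Q^{3} + 5 k$)
$z = -1650$ ($z = \left(-50\right) 33 = -1650$)
$W{\left(-2,l{\left(-5 \right)} \right)} z = \left(\left(2 \left(-5\right)\right)^{3} + 5 \left(-2\right)\right) \left(-1650\right) = \left(\left(-10\right)^{3} - 10\right) \left(-1650\right) = \left(-1000 - 10\right) \left(-1650\right) = \left(-1010\right) \left(-1650\right) = 1666500$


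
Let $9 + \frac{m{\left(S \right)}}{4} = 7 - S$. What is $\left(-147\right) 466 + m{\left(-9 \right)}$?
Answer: $-68474$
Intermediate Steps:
$m{\left(S \right)} = -8 - 4 S$ ($m{\left(S \right)} = -36 + 4 \left(7 - S\right) = -36 - \left(-28 + 4 S\right) = -8 - 4 S$)
$\left(-147\right) 466 + m{\left(-9 \right)} = \left(-147\right) 466 - -28 = -68502 + \left(-8 + 36\right) = -68502 + 28 = -68474$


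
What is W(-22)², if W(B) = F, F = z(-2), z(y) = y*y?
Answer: 16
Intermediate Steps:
z(y) = y²
F = 4 (F = (-2)² = 4)
W(B) = 4
W(-22)² = 4² = 16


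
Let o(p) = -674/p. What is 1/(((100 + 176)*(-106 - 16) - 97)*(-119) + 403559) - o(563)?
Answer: 2980475743/2489625410 ≈ 1.1972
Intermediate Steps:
1/(((100 + 176)*(-106 - 16) - 97)*(-119) + 403559) - o(563) = 1/(((100 + 176)*(-106 - 16) - 97)*(-119) + 403559) - (-674)/563 = 1/((276*(-122) - 97)*(-119) + 403559) - (-674)/563 = 1/((-33672 - 97)*(-119) + 403559) - 1*(-674/563) = 1/(-33769*(-119) + 403559) + 674/563 = 1/(4018511 + 403559) + 674/563 = 1/4422070 + 674/563 = 2980475743/2489625410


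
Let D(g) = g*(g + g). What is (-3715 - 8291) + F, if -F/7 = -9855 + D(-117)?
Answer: -134667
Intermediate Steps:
D(g) = 2*g² (D(g) = g*(2*g) = 2*g²)
F = -122661 (F = -7*(-9855 + 2*(-117)²) = -7*(-9855 + 2*13689) = -7*(-9855 + 27378) = -7*17523 = -122661)
(-3715 - 8291) + F = (-3715 - 8291) - 122661 = -12006 - 122661 = -134667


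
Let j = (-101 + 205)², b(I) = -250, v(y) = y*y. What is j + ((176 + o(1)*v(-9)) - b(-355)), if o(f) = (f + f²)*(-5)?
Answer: 10432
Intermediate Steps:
o(f) = -5*f - 5*f²
v(y) = y²
j = 10816 (j = 104² = 10816)
j + ((176 + o(1)*v(-9)) - b(-355)) = 10816 + ((176 - 5*1*(1 + 1)*(-9)²) - 1*(-250)) = 10816 + ((176 - 5*1*2*81) + 250) = 10816 + ((176 - 10*81) + 250) = 10816 + ((176 - 810) + 250) = 10816 + (-634 + 250) = 10816 - 384 = 10432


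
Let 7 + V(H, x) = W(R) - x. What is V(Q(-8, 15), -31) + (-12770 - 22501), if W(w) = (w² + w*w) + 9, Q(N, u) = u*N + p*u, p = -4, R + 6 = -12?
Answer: -34590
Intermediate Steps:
R = -18 (R = -6 - 12 = -18)
Q(N, u) = -4*u + N*u (Q(N, u) = u*N - 4*u = N*u - 4*u = -4*u + N*u)
W(w) = 9 + 2*w² (W(w) = (w² + w²) + 9 = 2*w² + 9 = 9 + 2*w²)
V(H, x) = 650 - x (V(H, x) = -7 + ((9 + 2*(-18)²) - x) = -7 + ((9 + 2*324) - x) = -7 + ((9 + 648) - x) = -7 + (657 - x) = 650 - x)
V(Q(-8, 15), -31) + (-12770 - 22501) = (650 - 1*(-31)) + (-12770 - 22501) = (650 + 31) - 35271 = 681 - 35271 = -34590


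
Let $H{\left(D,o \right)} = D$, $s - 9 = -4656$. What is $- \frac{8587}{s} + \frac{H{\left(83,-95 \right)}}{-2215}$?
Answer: $\frac{18634504}{10293105} \approx 1.8104$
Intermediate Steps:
$s = -4647$ ($s = 9 - 4656 = -4647$)
$- \frac{8587}{s} + \frac{H{\left(83,-95 \right)}}{-2215} = - \frac{8587}{-4647} + \frac{83}{-2215} = \left(-8587\right) \left(- \frac{1}{4647}\right) + 83 \left(- \frac{1}{2215}\right) = \frac{8587}{4647} - \frac{83}{2215} = \frac{18634504}{10293105}$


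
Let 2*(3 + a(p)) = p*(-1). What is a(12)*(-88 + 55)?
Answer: 297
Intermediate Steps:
a(p) = -3 - p/2 (a(p) = -3 + (p*(-1))/2 = -3 + (-p)/2 = -3 - p/2)
a(12)*(-88 + 55) = (-3 - ½*12)*(-88 + 55) = (-3 - 6)*(-33) = -9*(-33) = 297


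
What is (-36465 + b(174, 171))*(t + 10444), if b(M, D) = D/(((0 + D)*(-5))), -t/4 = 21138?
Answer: 13511815208/5 ≈ 2.7024e+9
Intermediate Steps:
t = -84552 (t = -4*21138 = -84552)
b(M, D) = -⅕ (b(M, D) = D/((D*(-5))) = D/((-5*D)) = D*(-1/(5*D)) = -⅕)
(-36465 + b(174, 171))*(t + 10444) = (-36465 - ⅕)*(-84552 + 10444) = -182326/5*(-74108) = 13511815208/5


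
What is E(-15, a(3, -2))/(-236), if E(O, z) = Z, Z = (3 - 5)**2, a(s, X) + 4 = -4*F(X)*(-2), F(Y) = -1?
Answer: -1/59 ≈ -0.016949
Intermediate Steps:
a(s, X) = -12 (a(s, X) = -4 - 4*(-1)*(-2) = -4 + 4*(-2) = -4 - 8 = -12)
Z = 4 (Z = (-2)**2 = 4)
E(O, z) = 4
E(-15, a(3, -2))/(-236) = 4/(-236) = -1/236*4 = -1/59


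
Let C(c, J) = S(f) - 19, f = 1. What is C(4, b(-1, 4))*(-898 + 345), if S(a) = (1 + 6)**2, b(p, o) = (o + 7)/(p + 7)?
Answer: -16590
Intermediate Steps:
b(p, o) = (7 + o)/(7 + p)
S(a) = 49 (S(a) = 7**2 = 49)
C(c, J) = 30 (C(c, J) = 49 - 19 = 30)
C(4, b(-1, 4))*(-898 + 345) = 30*(-898 + 345) = 30*(-553) = -16590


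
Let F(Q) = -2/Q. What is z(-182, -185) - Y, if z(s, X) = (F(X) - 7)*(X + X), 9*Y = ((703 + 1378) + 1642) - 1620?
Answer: 7057/3 ≈ 2352.3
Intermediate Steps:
Y = 701/3 (Y = (((703 + 1378) + 1642) - 1620)/9 = ((2081 + 1642) - 1620)/9 = (3723 - 1620)/9 = (⅑)*2103 = 701/3 ≈ 233.67)
z(s, X) = 2*X*(-7 - 2/X) (z(s, X) = (-2/X - 7)*(X + X) = (-7 - 2/X)*(2*X) = 2*X*(-7 - 2/X))
z(-182, -185) - Y = (-4 - 14*(-185)) - 1*701/3 = (-4 + 2590) - 701/3 = 2586 - 701/3 = 7057/3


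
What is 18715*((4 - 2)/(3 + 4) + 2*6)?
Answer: 1609490/7 ≈ 2.2993e+5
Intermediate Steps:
18715*((4 - 2)/(3 + 4) + 2*6) = 18715*(2/7 + 12) = 18715*(86/7) = 1609490/7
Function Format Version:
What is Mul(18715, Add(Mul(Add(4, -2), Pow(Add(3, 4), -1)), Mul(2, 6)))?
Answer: Rational(1609490, 7) ≈ 2.2993e+5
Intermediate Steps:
Mul(18715, Add(Mul(Add(4, -2), Pow(Add(3, 4), -1)), Mul(2, 6))) = Mul(18715, Add(Mul(2, Pow(7, -1)), 12)) = Mul(18715, Add(Mul(2, Rational(1, 7)), 12)) = Mul(18715, Add(Rational(2, 7), 12)) = Mul(18715, Rational(86, 7)) = Rational(1609490, 7)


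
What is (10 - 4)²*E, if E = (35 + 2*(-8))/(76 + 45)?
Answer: 684/121 ≈ 5.6529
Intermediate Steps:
E = 19/121 (E = (35 - 16)/121 = 19*(1/121) = 19/121 ≈ 0.15702)
(10 - 4)²*E = (10 - 4)²*(19/121) = 6²*(19/121) = 36*(19/121) = 684/121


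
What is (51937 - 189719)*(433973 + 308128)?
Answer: -102248159982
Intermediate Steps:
(51937 - 189719)*(433973 + 308128) = -137782*742101 = -102248159982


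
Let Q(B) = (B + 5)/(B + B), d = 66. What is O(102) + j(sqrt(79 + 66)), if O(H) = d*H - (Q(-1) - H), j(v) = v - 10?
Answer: 6826 + sqrt(145) ≈ 6838.0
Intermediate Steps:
j(v) = -10 + v
Q(B) = (5 + B)/(2*B) (Q(B) = (5 + B)/((2*B)) = (5 + B)*(1/(2*B)) = (5 + B)/(2*B))
O(H) = 2 + 67*H (O(H) = 66*H - ((1/2)*(5 - 1)/(-1) - H) = 66*H - ((1/2)*(-1)*4 - H) = 66*H - (-2 - H) = 66*H + (2 + H) = 2 + 67*H)
O(102) + j(sqrt(79 + 66)) = (2 + 67*102) + (-10 + sqrt(79 + 66)) = (2 + 6834) + (-10 + sqrt(145)) = 6836 + (-10 + sqrt(145)) = 6826 + sqrt(145)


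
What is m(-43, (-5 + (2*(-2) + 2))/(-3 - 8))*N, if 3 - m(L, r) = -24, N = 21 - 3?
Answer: 486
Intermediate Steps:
N = 18
m(L, r) = 27 (m(L, r) = 3 - 1*(-24) = 3 + 24 = 27)
m(-43, (-5 + (2*(-2) + 2))/(-3 - 8))*N = 27*18 = 486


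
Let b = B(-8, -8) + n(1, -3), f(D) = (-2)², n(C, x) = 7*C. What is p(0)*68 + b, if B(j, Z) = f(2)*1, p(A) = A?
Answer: 11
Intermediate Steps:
f(D) = 4
B(j, Z) = 4 (B(j, Z) = 4*1 = 4)
b = 11 (b = 4 + 7*1 = 4 + 7 = 11)
p(0)*68 + b = 0*68 + 11 = 0 + 11 = 11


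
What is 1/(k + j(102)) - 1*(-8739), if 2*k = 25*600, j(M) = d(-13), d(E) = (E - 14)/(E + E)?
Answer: 1704340979/195027 ≈ 8739.0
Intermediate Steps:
d(E) = (-14 + E)/(2*E) (d(E) = (-14 + E)/((2*E)) = (-14 + E)*(1/(2*E)) = (-14 + E)/(2*E))
j(M) = 27/26 (j(M) = (½)*(-14 - 13)/(-13) = (½)*(-1/13)*(-27) = 27/26)
k = 7500 (k = (25*600)/2 = (½)*15000 = 7500)
1/(k + j(102)) - 1*(-8739) = 1/(7500 + 27/26) - 1*(-8739) = 1/(195027/26) + 8739 = 26/195027 + 8739 = 1704340979/195027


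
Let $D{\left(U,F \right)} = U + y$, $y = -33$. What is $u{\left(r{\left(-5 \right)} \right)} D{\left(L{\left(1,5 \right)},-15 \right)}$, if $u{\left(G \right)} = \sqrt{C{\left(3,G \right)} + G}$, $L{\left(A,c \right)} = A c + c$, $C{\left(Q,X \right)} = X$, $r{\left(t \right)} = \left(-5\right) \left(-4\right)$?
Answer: $- 46 \sqrt{10} \approx -145.46$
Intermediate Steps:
$r{\left(t \right)} = 20$
$L{\left(A,c \right)} = c + A c$
$u{\left(G \right)} = \sqrt{2} \sqrt{G}$ ($u{\left(G \right)} = \sqrt{G + G} = \sqrt{2 G} = \sqrt{2} \sqrt{G}$)
$D{\left(U,F \right)} = -33 + U$ ($D{\left(U,F \right)} = U - 33 = -33 + U$)
$u{\left(r{\left(-5 \right)} \right)} D{\left(L{\left(1,5 \right)},-15 \right)} = \sqrt{2} \sqrt{20} \left(-33 + 5 \left(1 + 1\right)\right) = \sqrt{2} \cdot 2 \sqrt{5} \left(-33 + 5 \cdot 2\right) = 2 \sqrt{10} \left(-33 + 10\right) = 2 \sqrt{10} \left(-23\right) = - 46 \sqrt{10}$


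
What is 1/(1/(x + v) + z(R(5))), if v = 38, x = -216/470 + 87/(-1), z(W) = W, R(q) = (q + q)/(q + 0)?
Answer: 11623/23011 ≈ 0.50511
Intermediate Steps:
R(q) = 2 (R(q) = (2*q)/q = 2)
x = -20553/235 (x = -216*1/470 + 87*(-1) = -108/235 - 87 = -20553/235 ≈ -87.460)
1/(1/(x + v) + z(R(5))) = 1/(1/(-20553/235 + 38) + 2) = 1/(1/(-11623/235) + 2) = 1/(-235/11623 + 2) = 1/(23011/11623) = 11623/23011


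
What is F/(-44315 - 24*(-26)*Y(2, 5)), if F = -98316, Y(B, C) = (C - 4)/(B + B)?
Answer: 98316/44159 ≈ 2.2264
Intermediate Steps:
Y(B, C) = (-4 + C)/(2*B) (Y(B, C) = (-4 + C)/((2*B)) = (-4 + C)*(1/(2*B)) = (-4 + C)/(2*B))
F/(-44315 - 24*(-26)*Y(2, 5)) = -98316/(-44315 - 24*(-26)*(½)*(-4 + 5)/2) = -98316/(-44315 - (-624)*(½)*(½)*1) = -98316/(-44315 - (-624)/4) = -98316/(-44315 - 1*(-156)) = -98316/(-44315 + 156) = -98316/(-44159) = -98316*(-1/44159) = 98316/44159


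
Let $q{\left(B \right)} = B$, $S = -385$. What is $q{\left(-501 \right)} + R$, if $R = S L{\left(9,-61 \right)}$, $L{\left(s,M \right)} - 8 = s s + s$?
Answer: $-38231$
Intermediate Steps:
$L{\left(s,M \right)} = 8 + s + s^{2}$ ($L{\left(s,M \right)} = 8 + \left(s s + s\right) = 8 + \left(s^{2} + s\right) = 8 + \left(s + s^{2}\right) = 8 + s + s^{2}$)
$R = -37730$ ($R = - 385 \left(8 + 9 + 9^{2}\right) = - 385 \left(8 + 9 + 81\right) = \left(-385\right) 98 = -37730$)
$q{\left(-501 \right)} + R = -501 - 37730 = -38231$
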